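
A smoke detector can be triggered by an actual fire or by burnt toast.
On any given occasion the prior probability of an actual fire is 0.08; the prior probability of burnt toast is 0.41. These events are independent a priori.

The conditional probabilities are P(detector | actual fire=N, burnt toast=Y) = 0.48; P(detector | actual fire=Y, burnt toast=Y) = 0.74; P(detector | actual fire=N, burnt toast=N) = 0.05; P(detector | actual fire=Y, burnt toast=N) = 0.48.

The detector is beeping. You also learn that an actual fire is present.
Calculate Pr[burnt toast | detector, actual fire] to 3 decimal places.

For the numerator, keep only burnt toast=true terms: 0.74×0.41 = 0.303400
Normalizer over all consistent configurations: 0.48×0.59 + 0.74×0.41 = 0.586600
P(burnt toast | detector, actual fire) = 0.303400/0.586600 ≈ 0.517

Pr[burnt toast | detector, actual fire] ≈ 0.517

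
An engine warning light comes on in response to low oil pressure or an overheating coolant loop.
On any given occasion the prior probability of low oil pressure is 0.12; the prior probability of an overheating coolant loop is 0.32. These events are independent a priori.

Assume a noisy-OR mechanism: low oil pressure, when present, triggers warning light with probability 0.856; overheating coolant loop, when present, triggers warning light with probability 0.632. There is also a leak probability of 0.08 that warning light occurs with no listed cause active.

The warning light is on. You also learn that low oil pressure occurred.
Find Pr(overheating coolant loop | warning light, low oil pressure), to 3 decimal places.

Pr(overheating coolant loop | warning light, low oil pressure) ≈ 0.340

Under noisy-OR, P(warning light | causes) = 1 − (1−0.08)·∏(1−qᵢ) over the active causes.
Enumerate both values of overheating coolant loop and weight by the priors:
  P(warning light | low oil pressure) = 0.86752·0.68 + 0.951247·0.32
        = 0.589914 + 0.304399 = 0.894313
Keeping only the overheating coolant loop-present terms gives 0.304399, so
  P(overheating coolant loop | warning light, low oil pressure) = 0.304399 / 0.894313 ≈ 0.340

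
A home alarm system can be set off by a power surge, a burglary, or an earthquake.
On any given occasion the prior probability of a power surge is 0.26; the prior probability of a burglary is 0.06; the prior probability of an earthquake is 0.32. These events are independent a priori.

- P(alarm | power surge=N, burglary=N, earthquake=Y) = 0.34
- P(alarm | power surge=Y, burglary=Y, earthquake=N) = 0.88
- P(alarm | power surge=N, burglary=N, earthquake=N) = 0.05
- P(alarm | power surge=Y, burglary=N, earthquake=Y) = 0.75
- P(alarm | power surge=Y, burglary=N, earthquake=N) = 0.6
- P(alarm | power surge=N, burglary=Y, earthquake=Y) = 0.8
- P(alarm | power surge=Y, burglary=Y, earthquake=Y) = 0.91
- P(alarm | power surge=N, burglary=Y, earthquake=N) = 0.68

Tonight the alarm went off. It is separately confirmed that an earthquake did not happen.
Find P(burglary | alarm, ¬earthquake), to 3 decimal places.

Numerator (weight on configurations with burglary): 0.030192 + 0.013728 = 0.043920
The normalizing constant is 0.05·0.74·0.94 + 0.68·0.74·0.06 + 0.6·0.26·0.94 + 0.88·0.26·0.06 = 0.225340
P(burglary | alarm, ¬earthquake) = 0.043920/0.225340 ≈ 0.195

P(burglary | alarm, ¬earthquake) ≈ 0.195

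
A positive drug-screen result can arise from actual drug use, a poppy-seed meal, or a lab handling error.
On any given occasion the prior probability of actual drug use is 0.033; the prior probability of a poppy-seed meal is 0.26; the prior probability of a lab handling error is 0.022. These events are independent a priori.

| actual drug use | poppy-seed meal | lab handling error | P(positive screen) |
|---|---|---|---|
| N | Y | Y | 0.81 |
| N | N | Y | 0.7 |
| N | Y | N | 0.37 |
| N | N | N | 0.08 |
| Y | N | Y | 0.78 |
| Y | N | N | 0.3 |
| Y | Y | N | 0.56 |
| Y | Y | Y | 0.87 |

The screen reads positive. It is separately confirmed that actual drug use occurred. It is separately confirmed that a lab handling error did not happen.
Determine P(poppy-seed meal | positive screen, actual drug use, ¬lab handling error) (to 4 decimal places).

P(poppy-seed meal | positive screen, actual drug use, ¬lab handling error) ≈ 0.3961

Numerator (weight on configurations with poppy-seed meal): 0.56·0.26 = 0.145600
Normalizer over all consistent configurations: 0.3·0.74 + 0.56·0.26 = 0.367600
Posterior = 0.145600 / 0.367600 ≈ 0.3961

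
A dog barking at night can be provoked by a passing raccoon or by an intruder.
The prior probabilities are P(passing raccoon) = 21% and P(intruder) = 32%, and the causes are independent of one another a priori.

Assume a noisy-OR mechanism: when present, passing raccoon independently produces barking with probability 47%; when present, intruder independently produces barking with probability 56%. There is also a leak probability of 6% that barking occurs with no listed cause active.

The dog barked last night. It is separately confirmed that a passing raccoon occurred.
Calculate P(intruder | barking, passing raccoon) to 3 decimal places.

P(intruder | barking, passing raccoon) ≈ 0.423

Under noisy-OR, P(barking | causes) = 1 − (1−0.06)·∏(1−qᵢ) over the active causes.
P(barking | passing raccoon) = 0.5018×0.68 + 0.780792×0.32 = 0.341224 + 0.249853 = 0.591077
Restricting to configurations with intruder present: 0.780792×0.32 = 0.249853.
Hence the posterior is 0.249853/0.591077 ≈ 0.423.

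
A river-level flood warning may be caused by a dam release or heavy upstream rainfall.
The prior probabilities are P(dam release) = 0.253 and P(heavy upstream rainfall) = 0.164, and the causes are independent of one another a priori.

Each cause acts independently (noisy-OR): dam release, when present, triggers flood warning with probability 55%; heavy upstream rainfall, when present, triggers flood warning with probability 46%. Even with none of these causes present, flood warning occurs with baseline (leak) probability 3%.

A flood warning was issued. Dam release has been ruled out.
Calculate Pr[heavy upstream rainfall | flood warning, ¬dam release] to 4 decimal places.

Pr[heavy upstream rainfall | flood warning, ¬dam release] ≈ 0.7569

Under noisy-OR, P(flood warning | causes) = 1 − (1−0.03)·∏(1−qᵢ) over the active causes.
For the numerator, keep only heavy upstream rainfall=true terms: 0.4762×0.164 = 0.078097
Normalizer over all consistent configurations: 0.03×0.836 + 0.4762×0.164 = 0.103177
Posterior = 0.078097 / 0.103177 ≈ 0.7569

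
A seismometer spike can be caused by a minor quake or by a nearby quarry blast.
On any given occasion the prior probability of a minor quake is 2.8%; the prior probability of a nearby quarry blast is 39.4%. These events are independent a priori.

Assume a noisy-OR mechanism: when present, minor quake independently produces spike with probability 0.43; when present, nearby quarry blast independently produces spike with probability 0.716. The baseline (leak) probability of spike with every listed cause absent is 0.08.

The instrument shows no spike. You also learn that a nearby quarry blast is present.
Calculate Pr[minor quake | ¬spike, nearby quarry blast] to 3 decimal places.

Pr[minor quake | ¬spike, nearby quarry blast] ≈ 0.016

Under noisy-OR, P(spike | causes) = 1 − (1−0.08)·∏(1−qᵢ) over the active causes.
Sum P(¬spike|·) weighted by the priors over both values of minor quake:
  P(¬spike | nearby quarry blast) = 0.26128×0.972 + 0.14893×0.028
        = 0.253964 + 0.004170 = 0.258134
Keeping only the minor quake-present terms gives 0.004170, so
  P(minor quake | ¬spike, nearby quarry blast) = 0.004170 / 0.258134 ≈ 0.016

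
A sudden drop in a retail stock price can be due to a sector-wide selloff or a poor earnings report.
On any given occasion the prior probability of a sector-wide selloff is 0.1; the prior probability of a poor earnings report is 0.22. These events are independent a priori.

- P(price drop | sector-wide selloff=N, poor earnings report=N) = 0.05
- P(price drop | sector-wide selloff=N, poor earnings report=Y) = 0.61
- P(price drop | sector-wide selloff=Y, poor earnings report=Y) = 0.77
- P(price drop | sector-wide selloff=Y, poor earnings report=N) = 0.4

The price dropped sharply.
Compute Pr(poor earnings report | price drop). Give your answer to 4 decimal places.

Pr(poor earnings report | price drop) ≈ 0.6750

P(price drop) = 0.05*0.9*0.78 + 0.61*0.9*0.22 + 0.4*0.1*0.78 + 0.77*0.1*0.22 = 0.035100 + 0.120780 + 0.031200 + 0.016940 = 0.204020
Restricting to configurations with poor earnings report present: 0.120780 + 0.016940 = 0.137720.
So P(poor earnings report | price drop) = 0.137720/0.204020 ≈ 0.6750.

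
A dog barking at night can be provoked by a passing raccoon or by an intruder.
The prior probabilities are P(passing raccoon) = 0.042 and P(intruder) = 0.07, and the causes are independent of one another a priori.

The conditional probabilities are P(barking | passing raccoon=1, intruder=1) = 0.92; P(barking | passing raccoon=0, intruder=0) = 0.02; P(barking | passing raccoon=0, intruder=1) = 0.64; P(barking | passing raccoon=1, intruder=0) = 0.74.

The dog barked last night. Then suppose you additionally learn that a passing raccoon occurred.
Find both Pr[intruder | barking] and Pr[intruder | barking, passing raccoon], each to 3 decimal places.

Sum P(barking|·) weighted by the priors over the 4 (passing raccoon, intruder) configurations:
  P(barking) = 0.02·0.958·0.93 + 0.64·0.958·0.07 + 0.74·0.042·0.93 + 0.92·0.042·0.07
        = 0.017819 + 0.042918 + 0.028904 + 0.002705 = 0.092346
Configurations with intruder contribute 0.045623, so
  P(intruder | barking) = 0.045623 / 0.092346 ≈ 0.494

With the extra evidence:
Sum P(barking|·) weighted by the priors over both values of intruder:
  P(barking | passing raccoon) = 0.74*0.93 + 0.92*0.07
        = 0.688200 + 0.064400 = 0.752600
Keeping only the intruder-present terms gives 0.064400, so
  P(intruder | barking, passing raccoon) = 0.064400 / 0.752600 ≈ 0.086

Pr[intruder | barking] ≈ 0.494; Pr[intruder | barking, passing raccoon] ≈ 0.086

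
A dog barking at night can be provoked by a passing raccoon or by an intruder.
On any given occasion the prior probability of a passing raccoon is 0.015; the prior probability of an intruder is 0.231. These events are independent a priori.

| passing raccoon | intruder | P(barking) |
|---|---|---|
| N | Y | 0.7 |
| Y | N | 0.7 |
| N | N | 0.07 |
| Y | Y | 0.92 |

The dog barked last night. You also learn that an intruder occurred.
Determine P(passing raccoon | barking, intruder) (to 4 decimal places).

Numerator (weight on configurations with passing raccoon): 0.92·0.015 = 0.013800
Normalizer over all consistent configurations: 0.7·0.985 + 0.92·0.015 = 0.703300
P(passing raccoon | barking, intruder) = 0.013800/0.703300 ≈ 0.0196

P(passing raccoon | barking, intruder) ≈ 0.0196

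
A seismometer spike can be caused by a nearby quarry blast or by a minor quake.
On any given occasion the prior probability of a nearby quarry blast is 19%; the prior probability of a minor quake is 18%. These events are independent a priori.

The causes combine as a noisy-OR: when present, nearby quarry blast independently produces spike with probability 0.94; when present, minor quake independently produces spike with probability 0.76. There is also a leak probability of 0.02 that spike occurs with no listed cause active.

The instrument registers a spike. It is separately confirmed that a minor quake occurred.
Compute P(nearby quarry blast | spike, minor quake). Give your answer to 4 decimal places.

P(nearby quarry blast | spike, minor quake) ≈ 0.2322

Under noisy-OR, P(spike | causes) = 1 − (1−0.02)·∏(1−qᵢ) over the active causes.
Enumerate both values of nearby quarry blast and weight by the priors:
  P(spike | minor quake) = 0.7648*0.81 + 0.985888*0.19
        = 0.619488 + 0.187319 = 0.806807
The terms with nearby quarry blast present sum to 0.187319, so
  P(nearby quarry blast | spike, minor quake) = 0.187319 / 0.806807 ≈ 0.2322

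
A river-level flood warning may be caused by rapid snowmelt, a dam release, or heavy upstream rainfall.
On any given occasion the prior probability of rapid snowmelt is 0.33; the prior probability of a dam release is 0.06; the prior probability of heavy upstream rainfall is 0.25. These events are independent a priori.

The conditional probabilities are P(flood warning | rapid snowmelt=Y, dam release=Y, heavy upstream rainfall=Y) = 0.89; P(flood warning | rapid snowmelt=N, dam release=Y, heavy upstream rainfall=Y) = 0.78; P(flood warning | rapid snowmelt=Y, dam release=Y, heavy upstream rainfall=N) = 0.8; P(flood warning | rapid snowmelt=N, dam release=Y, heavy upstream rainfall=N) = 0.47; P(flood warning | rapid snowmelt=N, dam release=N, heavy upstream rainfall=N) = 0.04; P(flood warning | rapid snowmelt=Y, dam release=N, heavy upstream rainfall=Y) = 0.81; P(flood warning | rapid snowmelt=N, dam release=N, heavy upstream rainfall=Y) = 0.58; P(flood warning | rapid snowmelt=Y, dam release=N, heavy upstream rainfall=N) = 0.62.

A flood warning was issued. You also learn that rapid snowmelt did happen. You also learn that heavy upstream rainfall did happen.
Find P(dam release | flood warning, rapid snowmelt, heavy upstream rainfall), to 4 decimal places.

P(flood warning | rapid snowmelt, heavy upstream rainfall) = 0.81·0.94 + 0.89·0.06 = 0.761400 + 0.053400 = 0.814800
Restricting to configurations with dam release present: 0.89·0.06 = 0.053400.
P(dam release | flood warning, rapid snowmelt, heavy upstream rainfall) = 0.053400 / 0.814800 ≈ 0.0655

P(dam release | flood warning, rapid snowmelt, heavy upstream rainfall) ≈ 0.0655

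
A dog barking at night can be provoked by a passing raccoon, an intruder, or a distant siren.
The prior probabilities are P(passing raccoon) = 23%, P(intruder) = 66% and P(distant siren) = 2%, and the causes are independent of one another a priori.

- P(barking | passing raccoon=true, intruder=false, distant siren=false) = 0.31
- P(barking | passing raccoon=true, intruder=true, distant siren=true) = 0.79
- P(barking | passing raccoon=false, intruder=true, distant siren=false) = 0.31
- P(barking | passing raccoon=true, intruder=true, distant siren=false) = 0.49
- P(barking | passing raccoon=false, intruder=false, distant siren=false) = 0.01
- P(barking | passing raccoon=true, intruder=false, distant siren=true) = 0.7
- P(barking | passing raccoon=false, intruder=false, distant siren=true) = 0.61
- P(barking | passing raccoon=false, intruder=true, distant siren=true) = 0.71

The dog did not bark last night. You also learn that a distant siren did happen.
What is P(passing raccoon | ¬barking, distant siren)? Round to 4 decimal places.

P(passing raccoon | ¬barking, distant siren) ≈ 0.1815

P(¬barking | distant siren) = 0.39×0.77×0.34 + 0.29×0.77×0.66 + 0.3×0.23×0.34 + 0.21×0.23×0.66 = 0.102102 + 0.147378 + 0.023460 + 0.031878 = 0.304818
Of this, 0.055338 comes from 0.023460 + 0.031878 (the passing raccoon=true cases).
Hence the posterior is 0.055338/0.304818 ≈ 0.1815.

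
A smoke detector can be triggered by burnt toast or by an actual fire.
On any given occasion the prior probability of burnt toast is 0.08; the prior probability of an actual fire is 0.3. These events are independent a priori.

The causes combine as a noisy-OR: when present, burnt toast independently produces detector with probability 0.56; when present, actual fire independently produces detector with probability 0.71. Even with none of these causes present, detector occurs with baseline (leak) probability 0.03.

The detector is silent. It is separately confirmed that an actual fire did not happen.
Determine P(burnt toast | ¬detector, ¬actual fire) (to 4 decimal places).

Under noisy-OR, P(detector | causes) = 1 − (1−0.03)·∏(1−qᵢ) over the active causes.
Weight on burnt toast=true, given the evidence: 0.4268*0.08 = 0.034144
Denominator P(¬detector | ¬actual fire): 0.97*0.92 + 0.4268*0.08 = 0.926544
Posterior = 0.034144 / 0.926544 ≈ 0.0369

P(burnt toast | ¬detector, ¬actual fire) ≈ 0.0369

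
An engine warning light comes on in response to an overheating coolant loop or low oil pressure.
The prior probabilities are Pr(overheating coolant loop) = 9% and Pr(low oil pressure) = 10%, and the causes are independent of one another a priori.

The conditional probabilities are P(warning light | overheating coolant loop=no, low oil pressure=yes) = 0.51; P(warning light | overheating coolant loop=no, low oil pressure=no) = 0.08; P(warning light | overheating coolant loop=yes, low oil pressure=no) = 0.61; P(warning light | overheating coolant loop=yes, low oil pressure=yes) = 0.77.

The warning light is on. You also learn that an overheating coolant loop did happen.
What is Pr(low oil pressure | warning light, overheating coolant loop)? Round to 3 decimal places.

Weight on low oil pressure=true, given the evidence: 0.77·0.1 = 0.077000
Denominator P(warning light | overheating coolant loop): 0.61·0.9 + 0.77·0.1 = 0.626000
Posterior = 0.077000 / 0.626000 ≈ 0.123

Pr(low oil pressure | warning light, overheating coolant loop) ≈ 0.123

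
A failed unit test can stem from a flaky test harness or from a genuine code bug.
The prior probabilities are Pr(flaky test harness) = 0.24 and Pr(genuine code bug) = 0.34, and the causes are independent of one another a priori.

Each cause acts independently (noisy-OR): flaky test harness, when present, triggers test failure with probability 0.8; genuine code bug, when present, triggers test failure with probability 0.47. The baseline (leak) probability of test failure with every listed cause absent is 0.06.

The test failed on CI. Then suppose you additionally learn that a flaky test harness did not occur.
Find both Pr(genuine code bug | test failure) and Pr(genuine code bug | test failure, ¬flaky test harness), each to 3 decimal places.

Under noisy-OR, P(test failure | causes) = 1 − (1−0.06)·∏(1−qᵢ) over the active causes.
P(test failure) = 0.06·0.76·0.66 + 0.5018·0.76·0.34 + 0.812·0.24·0.66 + 0.90036·0.24·0.34 = 0.030096 + 0.129665 + 0.128621 + 0.073469 = 0.361851
The genuine code bug-present share is 0.129665 + 0.073469 = 0.203134.
So P(genuine code bug | test failure) = 0.203134/0.361851 ≈ 0.561.

With the extra evidence:
Numerator (weight on configurations with genuine code bug): 0.5018×0.34 = 0.170612
Normalizer over all consistent configurations: 0.06×0.66 + 0.5018×0.34 = 0.210212
P(genuine code bug | test failure, ¬flaky test harness) = 0.170612/0.210212 ≈ 0.812
Ruling out flaky test harness raises the posterior on genuine code bug — the flip side of explaining away.

Pr(genuine code bug | test failure) ≈ 0.561; Pr(genuine code bug | test failure, ¬flaky test harness) ≈ 0.812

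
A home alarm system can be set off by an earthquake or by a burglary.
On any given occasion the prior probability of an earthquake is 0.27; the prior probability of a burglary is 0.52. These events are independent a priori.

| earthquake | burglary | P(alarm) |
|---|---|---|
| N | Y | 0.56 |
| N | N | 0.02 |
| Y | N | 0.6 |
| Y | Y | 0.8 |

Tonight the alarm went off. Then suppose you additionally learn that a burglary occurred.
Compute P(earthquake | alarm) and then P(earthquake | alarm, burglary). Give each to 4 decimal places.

Sum P(alarm|·) weighted by the priors over the 4 (earthquake, burglary) configurations:
  P(alarm) = 0.02·0.73·0.48 + 0.56·0.73·0.52 + 0.6·0.27·0.48 + 0.8·0.27·0.52
        = 0.007008 + 0.212576 + 0.077760 + 0.112320 = 0.409664
The terms with earthquake present sum to 0.190080, so
  P(earthquake | alarm) = 0.190080 / 0.409664 ≈ 0.4640

With the extra evidence:
For the numerator, keep only earthquake=true terms: 0.8×0.27 = 0.216000
Normalizer over all consistent configurations: 0.56×0.73 + 0.8×0.27 = 0.624800
Posterior = 0.216000 / 0.624800 ≈ 0.3457
Conditioning on burglary lowers the posterior on earthquake: the classic explaining-away effect in a common-effect structure.

P(earthquake | alarm) ≈ 0.4640; P(earthquake | alarm, burglary) ≈ 0.3457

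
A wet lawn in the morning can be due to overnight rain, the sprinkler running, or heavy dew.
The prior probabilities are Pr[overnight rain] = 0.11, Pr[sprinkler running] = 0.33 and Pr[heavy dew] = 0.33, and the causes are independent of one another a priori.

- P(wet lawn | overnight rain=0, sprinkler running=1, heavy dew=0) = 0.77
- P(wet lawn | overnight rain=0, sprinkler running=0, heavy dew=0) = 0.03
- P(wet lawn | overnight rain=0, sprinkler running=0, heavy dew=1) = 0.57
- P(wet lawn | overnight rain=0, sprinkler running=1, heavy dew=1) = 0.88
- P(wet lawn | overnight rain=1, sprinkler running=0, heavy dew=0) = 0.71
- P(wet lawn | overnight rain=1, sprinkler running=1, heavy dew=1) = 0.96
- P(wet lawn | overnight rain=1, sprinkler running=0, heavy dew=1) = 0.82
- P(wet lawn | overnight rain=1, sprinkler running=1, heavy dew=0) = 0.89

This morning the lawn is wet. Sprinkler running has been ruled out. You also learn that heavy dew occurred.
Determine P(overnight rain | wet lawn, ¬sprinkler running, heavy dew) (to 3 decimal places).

P(wet lawn | ¬sprinkler running, heavy dew) = 0.57·0.89 + 0.82·0.11 = 0.507300 + 0.090200 = 0.597500
Of this, 0.090200 comes from 0.82·0.11 (the overnight rain=true cases).
P(overnight rain | wet lawn, ¬sprinkler running, heavy dew) = 0.090200 / 0.597500 ≈ 0.151

P(overnight rain | wet lawn, ¬sprinkler running, heavy dew) ≈ 0.151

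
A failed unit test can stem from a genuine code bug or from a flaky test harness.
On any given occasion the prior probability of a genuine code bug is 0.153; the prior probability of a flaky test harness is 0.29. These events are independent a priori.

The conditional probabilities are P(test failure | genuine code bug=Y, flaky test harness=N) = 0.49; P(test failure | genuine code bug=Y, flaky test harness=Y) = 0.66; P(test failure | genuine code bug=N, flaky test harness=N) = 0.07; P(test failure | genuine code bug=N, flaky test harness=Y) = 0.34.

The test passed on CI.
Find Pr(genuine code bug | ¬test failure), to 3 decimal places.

Weight on genuine code bug=true, given the evidence: 0.055401 + 0.015086 = 0.070487
The normalizing constant is 0.93·0.847·0.71 + 0.66·0.847·0.29 + 0.51·0.153·0.71 + 0.34·0.153·0.29 = 0.791877
Posterior = 0.070487 / 0.791877 ≈ 0.089

Pr(genuine code bug | ¬test failure) ≈ 0.089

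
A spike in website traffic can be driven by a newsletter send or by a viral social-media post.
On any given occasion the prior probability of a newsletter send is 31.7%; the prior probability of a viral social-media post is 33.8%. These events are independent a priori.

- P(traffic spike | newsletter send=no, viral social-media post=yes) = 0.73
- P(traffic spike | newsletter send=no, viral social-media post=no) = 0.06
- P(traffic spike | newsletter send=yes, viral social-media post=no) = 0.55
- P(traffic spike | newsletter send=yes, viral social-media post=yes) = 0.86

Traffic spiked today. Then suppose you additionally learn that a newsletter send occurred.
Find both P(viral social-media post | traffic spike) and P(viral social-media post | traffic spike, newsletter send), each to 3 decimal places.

Sum P(traffic spike|·) weighted by the priors over the 4 (newsletter send, viral social-media post) configurations:
  P(traffic spike) = 0.06*0.683*0.662 + 0.73*0.683*0.338 + 0.55*0.317*0.662 + 0.86*0.317*0.338
        = 0.027129 + 0.168523 + 0.115420 + 0.092146 = 0.403218
Configurations with viral social-media post contribute 0.260669, so
  P(viral social-media post | traffic spike) = 0.260669 / 0.403218 ≈ 0.646

Now also conditioning on newsletter send=true:
Numerator (weight on configurations with viral social-media post): 0.86*0.338 = 0.290680
The normalizing constant is 0.55*0.662 + 0.86*0.338 = 0.654780
P(viral social-media post | traffic spike, newsletter send) = 0.290680/0.654780 ≈ 0.444
The drop from 0.646 to 0.444 is the explaining-away (discounting) effect.

P(viral social-media post | traffic spike) ≈ 0.646; P(viral social-media post | traffic spike, newsletter send) ≈ 0.444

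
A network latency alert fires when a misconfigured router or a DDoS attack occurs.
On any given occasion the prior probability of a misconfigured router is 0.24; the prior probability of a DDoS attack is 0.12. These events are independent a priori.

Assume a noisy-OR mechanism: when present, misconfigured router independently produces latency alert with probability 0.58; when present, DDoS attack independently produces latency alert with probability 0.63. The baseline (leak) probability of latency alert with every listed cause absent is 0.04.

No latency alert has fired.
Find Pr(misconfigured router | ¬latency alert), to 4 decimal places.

Pr(misconfigured router | ¬latency alert) ≈ 0.1171

Under noisy-OR, P(latency alert | causes) = 1 − (1−0.04)·∏(1−qᵢ) over the active causes.
By total probability over the 4 (misconfigured router, DDoS attack) configurations:
  P(¬latency alert) = 0.96·0.76·0.88 + 0.3552·0.76·0.12 + 0.4032·0.24·0.88 + 0.149184·0.24·0.12
        = 0.642048 + 0.032394 + 0.085156 + 0.004296 = 0.763894
Keeping only the misconfigured router-present terms gives 0.089452, so
  P(misconfigured router | ¬latency alert) = 0.089452 / 0.763894 ≈ 0.1171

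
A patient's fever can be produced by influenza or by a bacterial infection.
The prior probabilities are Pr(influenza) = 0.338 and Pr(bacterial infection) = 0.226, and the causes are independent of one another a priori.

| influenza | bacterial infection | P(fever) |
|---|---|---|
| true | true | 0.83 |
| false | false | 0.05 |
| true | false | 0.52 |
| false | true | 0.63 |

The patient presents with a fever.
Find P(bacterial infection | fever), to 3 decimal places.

By total probability over the 4 (influenza, bacterial infection) configurations:
  P(fever) = 0.05·0.662·0.774 + 0.63·0.662·0.226 + 0.52·0.338·0.774 + 0.83·0.338·0.226
        = 0.025619 + 0.094256 + 0.136038 + 0.063402 = 0.319315
Keeping only the bacterial infection-present terms gives 0.157658, so
  P(bacterial infection | fever) = 0.157658 / 0.319315 ≈ 0.494

P(bacterial infection | fever) ≈ 0.494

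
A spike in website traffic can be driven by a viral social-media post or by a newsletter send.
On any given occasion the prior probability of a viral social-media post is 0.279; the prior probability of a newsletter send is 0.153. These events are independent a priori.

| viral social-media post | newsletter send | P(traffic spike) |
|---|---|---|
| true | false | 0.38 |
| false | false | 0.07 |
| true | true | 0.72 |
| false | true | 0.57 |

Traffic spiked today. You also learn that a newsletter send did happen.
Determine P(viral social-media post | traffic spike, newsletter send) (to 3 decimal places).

P(viral social-media post | traffic spike, newsletter send) ≈ 0.328

Numerator (weight on configurations with viral social-media post): 0.72·0.279 = 0.200880
The normalizing constant is 0.57·0.721 + 0.72·0.279 = 0.611850
Posterior = 0.200880 / 0.611850 ≈ 0.328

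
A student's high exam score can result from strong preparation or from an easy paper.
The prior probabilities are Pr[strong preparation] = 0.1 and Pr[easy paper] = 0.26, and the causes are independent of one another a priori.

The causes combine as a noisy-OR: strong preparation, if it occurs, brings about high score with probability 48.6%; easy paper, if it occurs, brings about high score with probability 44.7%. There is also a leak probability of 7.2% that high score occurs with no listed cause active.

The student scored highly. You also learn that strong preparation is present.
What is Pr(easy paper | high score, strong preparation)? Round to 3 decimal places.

Pr(easy paper | high score, strong preparation) ≈ 0.331

Under noisy-OR, P(high score | causes) = 1 − (1−0.072)·∏(1−qᵢ) over the active causes.
Sum P(high score|·) weighted by the priors over both values of easy paper:
  P(high score | strong preparation) = 0.523008*0.74 + 0.736223*0.26
        = 0.387026 + 0.191418 = 0.578444
Keeping only the easy paper-present terms gives 0.191418, so
  P(easy paper | high score, strong preparation) = 0.191418 / 0.578444 ≈ 0.331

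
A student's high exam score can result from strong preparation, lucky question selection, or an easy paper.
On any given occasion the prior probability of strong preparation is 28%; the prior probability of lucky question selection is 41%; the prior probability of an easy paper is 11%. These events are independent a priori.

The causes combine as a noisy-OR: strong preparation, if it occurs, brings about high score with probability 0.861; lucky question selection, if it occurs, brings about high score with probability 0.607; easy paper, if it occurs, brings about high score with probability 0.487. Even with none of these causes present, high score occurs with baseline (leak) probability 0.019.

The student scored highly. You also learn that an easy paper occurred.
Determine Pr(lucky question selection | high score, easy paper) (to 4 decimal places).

Pr(lucky question selection | high score, easy paper) ≈ 0.4886

Under noisy-OR, P(high score | causes) = 1 − (1−0.019)·∏(1−qᵢ) over the active causes.
P(high score | easy paper) = 0.496747*0.72*0.59 + 0.802222*0.72*0.41 + 0.930048*0.28*0.59 + 0.972509*0.28*0.41 = 0.211018 + 0.236816 + 0.153644 + 0.111644 = 0.713122
Of this, 0.348460 comes from 0.236816 + 0.111644 (the lucky question selection=true cases).
P(lucky question selection | high score, easy paper) = 0.348460 / 0.713122 ≈ 0.4886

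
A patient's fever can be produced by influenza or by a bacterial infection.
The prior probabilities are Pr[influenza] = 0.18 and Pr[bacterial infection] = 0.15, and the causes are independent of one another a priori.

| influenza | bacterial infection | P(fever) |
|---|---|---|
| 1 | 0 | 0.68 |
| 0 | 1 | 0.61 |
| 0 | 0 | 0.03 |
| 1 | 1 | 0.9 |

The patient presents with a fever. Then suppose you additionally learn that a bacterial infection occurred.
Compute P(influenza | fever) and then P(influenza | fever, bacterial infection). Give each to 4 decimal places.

P(influenza | fever) ≈ 0.5722; P(influenza | fever, bacterial infection) ≈ 0.2446

Sum P(fever|·) weighted by the priors over the 4 (influenza, bacterial infection) configurations:
  P(fever) = 0.03×0.82×0.85 + 0.61×0.82×0.15 + 0.68×0.18×0.85 + 0.9×0.18×0.15
        = 0.020910 + 0.075030 + 0.104040 + 0.024300 = 0.224280
Configurations with influenza contribute 0.128340, so
  P(influenza | fever) = 0.128340 / 0.224280 ≈ 0.5722

Now condition on the additional information:
Enumerate both values of influenza and weight by the priors:
  P(fever | bacterial infection) = 0.61*0.82 + 0.9*0.18
        = 0.500200 + 0.162000 = 0.662200
Keeping only the influenza-present terms gives 0.162000, so
  P(influenza | fever, bacterial infection) = 0.162000 / 0.662200 ≈ 0.2446
This is intercausal reasoning (explaining away): once bacterial infection accounts for the fever, influenza becomes less likely.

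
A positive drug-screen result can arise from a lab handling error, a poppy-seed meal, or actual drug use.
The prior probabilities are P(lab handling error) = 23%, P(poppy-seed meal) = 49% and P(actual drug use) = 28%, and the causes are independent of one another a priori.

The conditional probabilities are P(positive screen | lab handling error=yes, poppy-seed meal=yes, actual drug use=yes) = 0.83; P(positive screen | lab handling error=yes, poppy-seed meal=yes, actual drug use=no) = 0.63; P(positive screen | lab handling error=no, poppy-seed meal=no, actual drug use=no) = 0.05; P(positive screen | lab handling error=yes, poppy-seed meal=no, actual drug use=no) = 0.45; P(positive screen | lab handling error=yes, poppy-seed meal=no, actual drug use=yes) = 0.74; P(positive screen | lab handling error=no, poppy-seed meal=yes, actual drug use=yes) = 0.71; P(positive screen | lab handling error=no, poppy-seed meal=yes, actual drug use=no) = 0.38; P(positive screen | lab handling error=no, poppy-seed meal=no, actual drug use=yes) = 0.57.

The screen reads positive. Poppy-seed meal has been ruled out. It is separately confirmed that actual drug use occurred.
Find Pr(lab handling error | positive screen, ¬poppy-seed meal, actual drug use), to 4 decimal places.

By total probability over both values of lab handling error:
  P(positive screen | ¬poppy-seed meal, actual drug use) = 0.57*0.77 + 0.74*0.23
        = 0.438900 + 0.170200 = 0.609100
The terms with lab handling error present sum to 0.170200, so
  P(lab handling error | positive screen, ¬poppy-seed meal, actual drug use) = 0.170200 / 0.609100 ≈ 0.2794

Pr(lab handling error | positive screen, ¬poppy-seed meal, actual drug use) ≈ 0.2794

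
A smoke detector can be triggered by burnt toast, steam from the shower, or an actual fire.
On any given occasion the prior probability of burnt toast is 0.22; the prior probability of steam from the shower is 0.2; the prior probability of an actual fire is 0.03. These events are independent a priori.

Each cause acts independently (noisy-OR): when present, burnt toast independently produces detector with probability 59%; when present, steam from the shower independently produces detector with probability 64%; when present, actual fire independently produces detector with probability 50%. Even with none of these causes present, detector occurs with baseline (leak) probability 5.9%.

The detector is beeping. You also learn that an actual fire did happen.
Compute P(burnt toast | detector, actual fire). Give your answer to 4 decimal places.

P(burnt toast | detector, actual fire) ≈ 0.2846

Under noisy-OR, P(detector | causes) = 1 − (1−0.059)·∏(1−qᵢ) over the active causes.
P(detector | actual fire) = 0.5295·0.78·0.8 + 0.83062·0.78·0.2 + 0.807095·0.22·0.8 + 0.930554·0.22·0.2 = 0.330408 + 0.129577 + 0.142049 + 0.040944 = 0.642978
Restricting to configurations with burnt toast present: 0.142049 + 0.040944 = 0.182993.
P(burnt toast | detector, actual fire) = 0.182993 / 0.642978 ≈ 0.2846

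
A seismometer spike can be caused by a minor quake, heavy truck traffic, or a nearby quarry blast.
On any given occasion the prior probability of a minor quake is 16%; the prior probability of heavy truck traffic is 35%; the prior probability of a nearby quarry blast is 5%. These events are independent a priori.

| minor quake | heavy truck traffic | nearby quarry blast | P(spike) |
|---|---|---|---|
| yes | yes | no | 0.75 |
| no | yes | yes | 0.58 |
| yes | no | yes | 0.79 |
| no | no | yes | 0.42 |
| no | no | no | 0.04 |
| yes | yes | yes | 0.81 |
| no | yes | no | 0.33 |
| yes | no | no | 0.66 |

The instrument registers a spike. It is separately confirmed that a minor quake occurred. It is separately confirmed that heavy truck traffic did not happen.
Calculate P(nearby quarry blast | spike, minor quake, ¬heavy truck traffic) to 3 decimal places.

P(nearby quarry blast | spike, minor quake, ¬heavy truck traffic) ≈ 0.059

For the numerator, keep only nearby quarry blast=true terms: 0.79·0.05 = 0.039500
Normalizer over all consistent configurations: 0.66·0.95 + 0.79·0.05 = 0.666500
Posterior = 0.039500 / 0.666500 ≈ 0.059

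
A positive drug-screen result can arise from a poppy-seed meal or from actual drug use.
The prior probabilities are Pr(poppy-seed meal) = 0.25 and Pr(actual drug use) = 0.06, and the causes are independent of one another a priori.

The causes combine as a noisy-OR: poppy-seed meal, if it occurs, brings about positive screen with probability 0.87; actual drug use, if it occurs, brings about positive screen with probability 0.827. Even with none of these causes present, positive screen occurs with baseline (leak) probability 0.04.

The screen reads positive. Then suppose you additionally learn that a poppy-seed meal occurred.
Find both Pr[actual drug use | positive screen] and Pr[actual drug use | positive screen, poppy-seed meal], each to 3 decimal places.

Pr[actual drug use | positive screen] ≈ 0.182; Pr[actual drug use | positive screen, poppy-seed meal] ≈ 0.067

Under noisy-OR, P(positive screen | causes) = 1 − (1−0.04)·∏(1−qᵢ) over the active causes.
P(positive screen) = 0.04*0.75*0.94 + 0.83392*0.75*0.06 + 0.8752*0.25*0.94 + 0.97841*0.25*0.06 = 0.028200 + 0.037526 + 0.205672 + 0.014676 = 0.286074
Restricting to configurations with actual drug use present: 0.037526 + 0.014676 = 0.052202.
Hence the posterior is 0.052202/0.286074 ≈ 0.182.

Now condition on the additional information:
P(positive screen | poppy-seed meal) = 0.8752·0.94 + 0.97841·0.06 = 0.822688 + 0.058705 = 0.881393
Restricting to configurations with actual drug use present: 0.97841·0.06 = 0.058705.
So P(actual drug use | positive screen, poppy-seed meal) = 0.058705/0.881393 ≈ 0.067.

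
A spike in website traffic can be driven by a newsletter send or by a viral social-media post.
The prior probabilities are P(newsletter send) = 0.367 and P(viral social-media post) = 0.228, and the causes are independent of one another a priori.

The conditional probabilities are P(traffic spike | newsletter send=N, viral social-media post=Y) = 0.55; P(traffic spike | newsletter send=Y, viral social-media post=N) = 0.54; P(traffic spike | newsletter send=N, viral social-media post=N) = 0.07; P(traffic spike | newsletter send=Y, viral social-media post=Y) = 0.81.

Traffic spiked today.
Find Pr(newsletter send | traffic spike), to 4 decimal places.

Pr(newsletter send | traffic spike) ≈ 0.6603

For the numerator, keep only newsletter send=true terms: 0.152995 + 0.067778 = 0.220773
Denominator P(traffic spike): 0.07*0.633*0.772 + 0.55*0.633*0.228 + 0.54*0.367*0.772 + 0.81*0.367*0.228 = 0.334358
Posterior = 0.220773 / 0.334358 ≈ 0.6603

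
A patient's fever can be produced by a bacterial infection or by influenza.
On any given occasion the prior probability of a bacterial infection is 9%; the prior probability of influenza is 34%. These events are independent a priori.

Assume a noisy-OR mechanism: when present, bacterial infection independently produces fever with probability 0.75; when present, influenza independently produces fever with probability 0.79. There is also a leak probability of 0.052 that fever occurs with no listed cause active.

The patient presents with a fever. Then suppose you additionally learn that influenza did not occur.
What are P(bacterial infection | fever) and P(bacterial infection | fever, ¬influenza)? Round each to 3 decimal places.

Under noisy-OR, P(fever | causes) = 1 − (1−0.052)·∏(1−qᵢ) over the active causes.
P(fever) = 0.052·0.91·0.66 + 0.80092·0.91·0.34 + 0.763·0.09·0.66 + 0.95023·0.09·0.34 = 0.031231 + 0.247805 + 0.045322 + 0.029077 = 0.353435
The bacterial infection-present share is 0.045322 + 0.029077 = 0.074399.
P(bacterial infection | fever) = 0.074399 / 0.353435 ≈ 0.211

Now also conditioning on influenza≠true:
Sum P(fever|·) weighted by the priors over both values of bacterial infection:
  P(fever | ¬influenza) = 0.052*0.91 + 0.763*0.09
        = 0.047320 + 0.068670 = 0.115990
Configurations with bacterial infection contribute 0.068670, so
  P(bacterial infection | fever, ¬influenza) = 0.068670 / 0.115990 ≈ 0.592
Ruling out influenza raises the posterior on bacterial infection — the flip side of explaining away.

P(bacterial infection | fever) ≈ 0.211; P(bacterial infection | fever, ¬influenza) ≈ 0.592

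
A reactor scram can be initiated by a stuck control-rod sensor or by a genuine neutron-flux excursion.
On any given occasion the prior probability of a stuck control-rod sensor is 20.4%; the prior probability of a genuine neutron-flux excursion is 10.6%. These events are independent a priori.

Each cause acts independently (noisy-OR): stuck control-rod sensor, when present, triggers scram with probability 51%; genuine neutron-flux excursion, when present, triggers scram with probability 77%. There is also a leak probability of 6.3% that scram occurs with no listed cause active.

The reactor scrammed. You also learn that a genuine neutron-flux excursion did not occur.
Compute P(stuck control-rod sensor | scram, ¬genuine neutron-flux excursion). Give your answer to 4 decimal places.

P(stuck control-rod sensor | scram, ¬genuine neutron-flux excursion) ≈ 0.6875

Under noisy-OR, P(scram | causes) = 1 − (1−0.063)·∏(1−qᵢ) over the active causes.
P(scram | ¬genuine neutron-flux excursion) = 0.063·0.796 + 0.54087·0.204 = 0.050148 + 0.110337 = 0.160485
Restricting to configurations with stuck control-rod sensor present: 0.54087·0.204 = 0.110337.
So P(stuck control-rod sensor | scram, ¬genuine neutron-flux excursion) = 0.110337/0.160485 ≈ 0.6875.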